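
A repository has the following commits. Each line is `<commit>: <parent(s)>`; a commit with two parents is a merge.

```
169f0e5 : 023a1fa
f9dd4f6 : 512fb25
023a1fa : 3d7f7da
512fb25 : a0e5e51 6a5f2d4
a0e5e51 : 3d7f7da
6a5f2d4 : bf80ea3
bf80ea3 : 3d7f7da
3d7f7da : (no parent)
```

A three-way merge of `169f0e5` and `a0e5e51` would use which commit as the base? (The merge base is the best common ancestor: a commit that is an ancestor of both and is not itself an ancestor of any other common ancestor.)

Ancestors of 169f0e5: {023a1fa, 169f0e5, 3d7f7da}.
Ancestors of a0e5e51: {3d7f7da, a0e5e51}.
Common ancestors: {3d7f7da}.
The only common ancestor is 3d7f7da, so it is the merge base.

3d7f7da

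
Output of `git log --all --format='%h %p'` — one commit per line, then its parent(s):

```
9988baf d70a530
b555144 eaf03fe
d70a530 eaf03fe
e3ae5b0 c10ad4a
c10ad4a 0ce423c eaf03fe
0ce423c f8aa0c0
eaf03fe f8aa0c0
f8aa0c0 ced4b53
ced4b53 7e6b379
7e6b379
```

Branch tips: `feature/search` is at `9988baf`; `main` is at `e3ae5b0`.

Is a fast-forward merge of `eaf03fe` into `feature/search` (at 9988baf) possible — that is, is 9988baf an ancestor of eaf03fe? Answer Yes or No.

No

A fast-forward from 9988baf to eaf03fe is possible iff 9988baf is an ancestor of eaf03fe.
Ancestors of eaf03fe: {7e6b379, ced4b53, eaf03fe, f8aa0c0}.
9988baf is not among them, so fast-forward is not possible.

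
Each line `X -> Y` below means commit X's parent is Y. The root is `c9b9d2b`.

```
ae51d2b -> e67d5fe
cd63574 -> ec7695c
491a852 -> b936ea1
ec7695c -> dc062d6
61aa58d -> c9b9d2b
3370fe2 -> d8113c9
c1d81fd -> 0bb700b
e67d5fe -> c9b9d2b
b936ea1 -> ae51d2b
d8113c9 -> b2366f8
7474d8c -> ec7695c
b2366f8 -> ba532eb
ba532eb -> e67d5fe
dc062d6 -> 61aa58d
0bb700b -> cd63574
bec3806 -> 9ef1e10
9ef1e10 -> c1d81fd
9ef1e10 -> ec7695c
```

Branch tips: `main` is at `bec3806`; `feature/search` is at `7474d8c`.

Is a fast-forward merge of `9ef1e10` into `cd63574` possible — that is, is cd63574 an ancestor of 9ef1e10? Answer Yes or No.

A fast-forward from cd63574 to 9ef1e10 is possible iff cd63574 is an ancestor of 9ef1e10.
Ancestors of 9ef1e10: {0bb700b, 61aa58d, 9ef1e10, c1d81fd, c9b9d2b, cd63574, dc062d6, ec7695c}.
cd63574 is among them, so fast-forward is possible.

Yes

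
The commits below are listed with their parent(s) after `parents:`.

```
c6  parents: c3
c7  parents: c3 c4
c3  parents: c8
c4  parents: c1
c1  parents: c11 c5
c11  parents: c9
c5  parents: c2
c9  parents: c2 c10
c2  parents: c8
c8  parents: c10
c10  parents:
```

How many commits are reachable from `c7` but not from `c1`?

Reachable from c7: {c1, c10, c11, c2, c3, c4, c5, c7, c8, c9}.
Reachable from c1: {c1, c10, c11, c2, c5, c8, c9}.
In c7's history but not c1's: {c3, c4, c7} — 3 commits.

3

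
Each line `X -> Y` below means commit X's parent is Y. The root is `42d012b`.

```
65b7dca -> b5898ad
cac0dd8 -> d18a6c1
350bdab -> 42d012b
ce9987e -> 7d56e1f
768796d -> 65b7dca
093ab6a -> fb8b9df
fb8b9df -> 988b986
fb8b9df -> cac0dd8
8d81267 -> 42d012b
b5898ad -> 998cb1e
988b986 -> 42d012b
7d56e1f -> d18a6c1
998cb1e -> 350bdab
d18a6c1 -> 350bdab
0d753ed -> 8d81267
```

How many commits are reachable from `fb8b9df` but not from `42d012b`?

Reachable from fb8b9df: {350bdab, 42d012b, 988b986, cac0dd8, d18a6c1, fb8b9df}.
Reachable from 42d012b: {42d012b}.
In fb8b9df's history but not 42d012b's: {350bdab, 988b986, cac0dd8, d18a6c1, fb8b9df} — 5 commits.

5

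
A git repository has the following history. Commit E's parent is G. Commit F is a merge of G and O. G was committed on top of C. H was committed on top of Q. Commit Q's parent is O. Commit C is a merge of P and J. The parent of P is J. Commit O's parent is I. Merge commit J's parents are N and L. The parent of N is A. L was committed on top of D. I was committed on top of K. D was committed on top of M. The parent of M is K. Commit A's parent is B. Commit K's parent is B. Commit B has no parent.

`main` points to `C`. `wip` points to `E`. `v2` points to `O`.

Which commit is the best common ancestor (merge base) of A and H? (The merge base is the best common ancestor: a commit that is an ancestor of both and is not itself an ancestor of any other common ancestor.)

Ancestors of A: {A, B}.
Ancestors of H: {B, H, I, K, O, Q}.
Common ancestors: {B}.
The only common ancestor is B, so it is the merge base.

B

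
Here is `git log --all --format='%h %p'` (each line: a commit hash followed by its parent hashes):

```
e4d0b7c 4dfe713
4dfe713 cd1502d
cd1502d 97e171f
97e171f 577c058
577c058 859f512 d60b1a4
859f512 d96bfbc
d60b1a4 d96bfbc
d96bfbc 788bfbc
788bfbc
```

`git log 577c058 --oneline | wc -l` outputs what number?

5

Walking parent pointers from 577c058: reachable set = {577c058, 788bfbc, 859f512, d60b1a4, d96bfbc}.
That is 5 commits.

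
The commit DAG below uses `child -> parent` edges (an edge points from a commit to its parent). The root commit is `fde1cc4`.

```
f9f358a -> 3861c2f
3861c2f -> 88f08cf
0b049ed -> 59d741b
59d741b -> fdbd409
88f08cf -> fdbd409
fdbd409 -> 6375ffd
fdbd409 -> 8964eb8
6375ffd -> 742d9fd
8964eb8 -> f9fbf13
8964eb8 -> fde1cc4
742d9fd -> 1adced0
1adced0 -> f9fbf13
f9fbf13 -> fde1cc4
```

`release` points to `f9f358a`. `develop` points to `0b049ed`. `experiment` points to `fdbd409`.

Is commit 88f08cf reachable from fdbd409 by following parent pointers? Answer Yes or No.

Ancestors of fdbd409: {1adced0, 6375ffd, 742d9fd, 8964eb8, f9fbf13, fdbd409, fde1cc4}.
88f08cf is not in that set, so it is not an ancestor of fdbd409.

No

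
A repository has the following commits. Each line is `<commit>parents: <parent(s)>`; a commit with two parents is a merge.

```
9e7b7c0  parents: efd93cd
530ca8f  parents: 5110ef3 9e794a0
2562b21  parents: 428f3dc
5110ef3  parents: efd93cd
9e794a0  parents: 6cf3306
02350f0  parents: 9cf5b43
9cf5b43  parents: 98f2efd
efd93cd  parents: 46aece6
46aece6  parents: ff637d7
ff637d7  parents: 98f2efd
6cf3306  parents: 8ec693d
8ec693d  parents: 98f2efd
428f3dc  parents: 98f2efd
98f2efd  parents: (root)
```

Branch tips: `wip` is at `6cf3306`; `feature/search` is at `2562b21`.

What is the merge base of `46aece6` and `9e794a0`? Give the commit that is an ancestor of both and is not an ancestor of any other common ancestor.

Ancestors of 46aece6: {46aece6, 98f2efd, ff637d7}.
Ancestors of 9e794a0: {6cf3306, 8ec693d, 98f2efd, 9e794a0}.
Common ancestors: {98f2efd}.
The only common ancestor is 98f2efd, so it is the merge base.

98f2efd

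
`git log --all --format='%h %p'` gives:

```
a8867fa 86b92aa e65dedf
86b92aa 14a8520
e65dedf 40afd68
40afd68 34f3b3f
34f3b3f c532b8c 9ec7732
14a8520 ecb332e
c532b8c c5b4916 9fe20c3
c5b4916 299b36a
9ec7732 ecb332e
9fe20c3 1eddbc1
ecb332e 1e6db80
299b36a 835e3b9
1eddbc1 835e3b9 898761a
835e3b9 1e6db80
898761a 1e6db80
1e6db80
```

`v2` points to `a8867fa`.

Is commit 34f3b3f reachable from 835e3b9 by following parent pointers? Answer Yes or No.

No

Ancestors of 835e3b9: {1e6db80, 835e3b9}.
34f3b3f is not in that set, so it is not an ancestor of 835e3b9.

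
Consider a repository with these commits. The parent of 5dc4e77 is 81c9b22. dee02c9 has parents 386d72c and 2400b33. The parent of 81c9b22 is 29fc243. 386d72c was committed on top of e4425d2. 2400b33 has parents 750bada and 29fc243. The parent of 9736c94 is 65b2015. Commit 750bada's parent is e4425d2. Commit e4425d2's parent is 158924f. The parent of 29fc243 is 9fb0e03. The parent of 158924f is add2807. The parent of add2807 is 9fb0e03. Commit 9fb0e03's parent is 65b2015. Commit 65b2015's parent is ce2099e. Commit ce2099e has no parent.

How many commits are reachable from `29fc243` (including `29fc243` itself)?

Walking parent pointers from 29fc243: reachable set = {29fc243, 65b2015, 9fb0e03, ce2099e}.
That is 4 commits.

4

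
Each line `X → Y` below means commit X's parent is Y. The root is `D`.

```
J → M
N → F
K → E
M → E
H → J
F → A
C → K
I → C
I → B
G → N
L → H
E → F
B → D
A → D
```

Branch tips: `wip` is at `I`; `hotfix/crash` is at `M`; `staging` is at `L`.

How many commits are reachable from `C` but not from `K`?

1

Reachable from C: {A, C, D, E, F, K}.
Reachable from K: {A, D, E, F, K}.
In C's history but not K's: {C} — 1 commit.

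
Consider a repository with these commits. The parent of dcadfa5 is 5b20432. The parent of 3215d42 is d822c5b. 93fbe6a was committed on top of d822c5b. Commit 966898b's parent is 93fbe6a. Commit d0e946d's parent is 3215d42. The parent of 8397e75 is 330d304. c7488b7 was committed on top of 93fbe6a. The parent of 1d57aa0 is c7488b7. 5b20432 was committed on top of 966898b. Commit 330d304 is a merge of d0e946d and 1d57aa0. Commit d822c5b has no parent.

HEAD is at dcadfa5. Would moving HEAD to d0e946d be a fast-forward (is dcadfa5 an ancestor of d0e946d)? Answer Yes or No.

No

A fast-forward from dcadfa5 to d0e946d is possible iff dcadfa5 is an ancestor of d0e946d.
Ancestors of d0e946d: {3215d42, d0e946d, d822c5b}.
dcadfa5 is not among them, so fast-forward is not possible.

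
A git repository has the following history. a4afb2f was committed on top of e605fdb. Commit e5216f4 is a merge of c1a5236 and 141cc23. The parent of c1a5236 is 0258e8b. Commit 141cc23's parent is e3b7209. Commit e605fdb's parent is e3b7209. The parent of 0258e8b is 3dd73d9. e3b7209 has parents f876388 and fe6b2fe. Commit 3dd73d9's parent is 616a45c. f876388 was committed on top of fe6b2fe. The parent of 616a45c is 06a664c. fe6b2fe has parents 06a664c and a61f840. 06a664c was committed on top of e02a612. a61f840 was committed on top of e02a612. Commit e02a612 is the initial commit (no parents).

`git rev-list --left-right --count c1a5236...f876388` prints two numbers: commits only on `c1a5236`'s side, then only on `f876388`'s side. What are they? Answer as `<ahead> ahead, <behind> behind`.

Reachable from c1a5236: {0258e8b, 06a664c, 3dd73d9, 616a45c, c1a5236, e02a612}.
Reachable from f876388: {06a664c, a61f840, e02a612, f876388, fe6b2fe}.
Only in c1a5236's history (ahead): {0258e8b, 3dd73d9, 616a45c, c1a5236} — 4.
Only in f876388's history (behind): {a61f840, f876388, fe6b2fe} — 3.

4 ahead, 3 behind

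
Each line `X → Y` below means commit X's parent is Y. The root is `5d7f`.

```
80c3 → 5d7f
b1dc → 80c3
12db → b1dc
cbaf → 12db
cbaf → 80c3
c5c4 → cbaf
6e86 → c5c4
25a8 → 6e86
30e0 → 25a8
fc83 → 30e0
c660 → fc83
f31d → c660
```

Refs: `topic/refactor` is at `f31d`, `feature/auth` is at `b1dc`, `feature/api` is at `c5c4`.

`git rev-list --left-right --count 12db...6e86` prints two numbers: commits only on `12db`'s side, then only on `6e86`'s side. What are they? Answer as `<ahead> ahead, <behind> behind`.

Reachable from 12db: {12db, 5d7f, 80c3, b1dc}.
Reachable from 6e86: {12db, 5d7f, 6e86, 80c3, b1dc, c5c4, cbaf}.
Only in 12db's history (ahead): {} — 0.
Only in 6e86's history (behind): {6e86, c5c4, cbaf} — 3.

0 ahead, 3 behind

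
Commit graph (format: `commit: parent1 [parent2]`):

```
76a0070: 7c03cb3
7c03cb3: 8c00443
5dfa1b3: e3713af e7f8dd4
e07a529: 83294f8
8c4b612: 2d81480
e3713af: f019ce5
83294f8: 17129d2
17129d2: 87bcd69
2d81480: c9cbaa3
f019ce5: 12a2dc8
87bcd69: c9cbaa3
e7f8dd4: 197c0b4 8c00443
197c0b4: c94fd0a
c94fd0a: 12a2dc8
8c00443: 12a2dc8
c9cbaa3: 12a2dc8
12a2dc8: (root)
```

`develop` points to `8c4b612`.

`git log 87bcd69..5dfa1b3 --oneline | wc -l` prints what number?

Reachable from 5dfa1b3: {12a2dc8, 197c0b4, 5dfa1b3, 8c00443, c94fd0a, e3713af, e7f8dd4, f019ce5}.
Reachable from 87bcd69: {12a2dc8, 87bcd69, c9cbaa3}.
In 5dfa1b3's history but not 87bcd69's: {197c0b4, 5dfa1b3, 8c00443, c94fd0a, e3713af, e7f8dd4, f019ce5} — 7 commits.

7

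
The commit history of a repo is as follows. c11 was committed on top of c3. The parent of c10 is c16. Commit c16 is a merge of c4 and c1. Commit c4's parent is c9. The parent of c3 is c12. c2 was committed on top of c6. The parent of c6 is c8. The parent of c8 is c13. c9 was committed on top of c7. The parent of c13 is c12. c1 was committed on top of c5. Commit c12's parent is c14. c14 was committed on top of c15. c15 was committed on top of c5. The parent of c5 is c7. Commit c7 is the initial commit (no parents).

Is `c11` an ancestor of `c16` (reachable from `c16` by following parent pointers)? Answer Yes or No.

No

Ancestors of c16: {c1, c16, c4, c5, c7, c9}.
c11 is not in that set, so it is not an ancestor of c16.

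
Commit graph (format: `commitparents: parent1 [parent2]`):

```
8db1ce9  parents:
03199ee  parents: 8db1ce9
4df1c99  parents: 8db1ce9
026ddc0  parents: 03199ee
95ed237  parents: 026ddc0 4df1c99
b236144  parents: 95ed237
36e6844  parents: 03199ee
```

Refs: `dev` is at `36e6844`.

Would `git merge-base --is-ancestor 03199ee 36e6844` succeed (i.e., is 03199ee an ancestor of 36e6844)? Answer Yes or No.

Ancestors of 36e6844 (commits reachable by following parents): {03199ee, 36e6844, 8db1ce9}.
03199ee is in that set, so it is an ancestor of 36e6844.

Yes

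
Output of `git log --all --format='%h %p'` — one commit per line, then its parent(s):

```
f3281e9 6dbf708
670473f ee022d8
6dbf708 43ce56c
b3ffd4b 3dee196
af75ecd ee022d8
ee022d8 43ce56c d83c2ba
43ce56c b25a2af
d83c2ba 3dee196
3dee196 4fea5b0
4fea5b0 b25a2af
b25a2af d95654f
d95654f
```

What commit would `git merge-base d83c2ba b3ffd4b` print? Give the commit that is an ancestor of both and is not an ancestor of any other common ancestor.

Ancestors of d83c2ba: {3dee196, 4fea5b0, b25a2af, d83c2ba, d95654f}.
Ancestors of b3ffd4b: {3dee196, 4fea5b0, b25a2af, b3ffd4b, d95654f}.
Common ancestors: {3dee196, 4fea5b0, b25a2af, d95654f}.
Among these, 3dee196 is not an ancestor of any other common ancestor — it is the merge base.

3dee196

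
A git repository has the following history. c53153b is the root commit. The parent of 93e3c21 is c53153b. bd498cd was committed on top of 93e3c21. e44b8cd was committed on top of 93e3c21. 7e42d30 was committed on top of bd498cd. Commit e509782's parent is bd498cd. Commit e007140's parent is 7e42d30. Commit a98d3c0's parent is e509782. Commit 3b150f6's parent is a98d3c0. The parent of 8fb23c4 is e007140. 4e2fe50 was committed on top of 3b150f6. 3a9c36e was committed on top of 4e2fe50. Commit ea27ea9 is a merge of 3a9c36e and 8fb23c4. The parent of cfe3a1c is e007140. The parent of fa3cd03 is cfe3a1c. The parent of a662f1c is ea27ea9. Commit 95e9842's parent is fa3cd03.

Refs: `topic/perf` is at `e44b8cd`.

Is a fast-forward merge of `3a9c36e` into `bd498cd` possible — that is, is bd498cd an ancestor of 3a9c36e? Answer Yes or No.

A fast-forward from bd498cd to 3a9c36e is possible iff bd498cd is an ancestor of 3a9c36e.
Ancestors of 3a9c36e: {3a9c36e, 3b150f6, 4e2fe50, 93e3c21, a98d3c0, bd498cd, c53153b, e509782}.
bd498cd is among them, so fast-forward is possible.

Yes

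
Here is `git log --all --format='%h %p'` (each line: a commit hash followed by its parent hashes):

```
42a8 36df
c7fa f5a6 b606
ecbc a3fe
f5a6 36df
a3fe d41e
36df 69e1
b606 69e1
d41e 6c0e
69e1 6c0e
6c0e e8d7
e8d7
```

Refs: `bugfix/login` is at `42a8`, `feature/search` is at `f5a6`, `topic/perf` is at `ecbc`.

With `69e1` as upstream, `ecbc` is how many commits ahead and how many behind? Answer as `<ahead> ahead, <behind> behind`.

3 ahead, 1 behind

Reachable from ecbc: {6c0e, a3fe, d41e, e8d7, ecbc}.
Reachable from 69e1: {69e1, 6c0e, e8d7}.
Only in ecbc's history (ahead): {a3fe, d41e, ecbc} — 3.
Only in 69e1's history (behind): {69e1} — 1.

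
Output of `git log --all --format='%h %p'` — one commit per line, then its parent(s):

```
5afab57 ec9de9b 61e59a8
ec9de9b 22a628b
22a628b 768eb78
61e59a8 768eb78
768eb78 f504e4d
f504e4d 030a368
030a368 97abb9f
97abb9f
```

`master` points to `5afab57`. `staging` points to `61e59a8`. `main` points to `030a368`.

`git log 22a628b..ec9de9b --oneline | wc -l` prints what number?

Reachable from ec9de9b: {030a368, 22a628b, 768eb78, 97abb9f, ec9de9b, f504e4d}.
Reachable from 22a628b: {030a368, 22a628b, 768eb78, 97abb9f, f504e4d}.
In ec9de9b's history but not 22a628b's: {ec9de9b} — 1 commit.

1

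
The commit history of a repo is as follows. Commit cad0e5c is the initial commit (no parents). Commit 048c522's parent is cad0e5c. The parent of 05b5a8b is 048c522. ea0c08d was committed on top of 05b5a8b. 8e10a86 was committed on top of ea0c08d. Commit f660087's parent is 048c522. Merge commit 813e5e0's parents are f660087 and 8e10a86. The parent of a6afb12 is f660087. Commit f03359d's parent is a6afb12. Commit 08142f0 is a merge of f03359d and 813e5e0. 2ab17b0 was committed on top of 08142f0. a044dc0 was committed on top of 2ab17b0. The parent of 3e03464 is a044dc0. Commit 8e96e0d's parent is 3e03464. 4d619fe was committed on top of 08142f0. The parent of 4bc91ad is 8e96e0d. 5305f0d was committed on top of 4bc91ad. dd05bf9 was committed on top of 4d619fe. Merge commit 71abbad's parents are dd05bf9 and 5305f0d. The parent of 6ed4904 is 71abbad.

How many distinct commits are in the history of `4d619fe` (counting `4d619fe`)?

11

Walking parent pointers from 4d619fe: reachable set = {048c522, 05b5a8b, 08142f0, 4d619fe, 813e5e0, 8e10a86, a6afb12, cad0e5c, ea0c08d, f03359d, f660087}.
That is 11 commits.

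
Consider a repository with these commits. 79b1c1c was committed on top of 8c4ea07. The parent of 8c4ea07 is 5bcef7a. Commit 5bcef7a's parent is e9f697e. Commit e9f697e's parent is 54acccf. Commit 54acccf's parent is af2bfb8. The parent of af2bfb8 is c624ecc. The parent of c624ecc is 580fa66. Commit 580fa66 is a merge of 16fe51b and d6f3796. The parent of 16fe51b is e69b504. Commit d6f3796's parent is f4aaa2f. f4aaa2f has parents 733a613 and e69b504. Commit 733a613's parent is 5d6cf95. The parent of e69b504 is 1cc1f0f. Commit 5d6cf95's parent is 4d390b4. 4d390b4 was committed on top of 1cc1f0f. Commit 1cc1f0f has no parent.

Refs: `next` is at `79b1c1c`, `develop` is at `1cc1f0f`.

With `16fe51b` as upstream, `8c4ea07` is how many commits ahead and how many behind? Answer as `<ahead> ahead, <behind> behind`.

12 ahead, 0 behind

Reachable from 8c4ea07: {16fe51b, 1cc1f0f, 4d390b4, 54acccf, 580fa66, 5bcef7a, 5d6cf95, 733a613, 8c4ea07, af2bfb8, c624ecc, d6f3796, e69b504, e9f697e, f4aaa2f}.
Reachable from 16fe51b: {16fe51b, 1cc1f0f, e69b504}.
Only in 8c4ea07's history (ahead): {4d390b4, 54acccf, 580fa66, 5bcef7a, 5d6cf95, 733a613, 8c4ea07, af2bfb8, c624ecc, d6f3796, e9f697e, f4aaa2f} — 12.
Only in 16fe51b's history (behind): {} — 0.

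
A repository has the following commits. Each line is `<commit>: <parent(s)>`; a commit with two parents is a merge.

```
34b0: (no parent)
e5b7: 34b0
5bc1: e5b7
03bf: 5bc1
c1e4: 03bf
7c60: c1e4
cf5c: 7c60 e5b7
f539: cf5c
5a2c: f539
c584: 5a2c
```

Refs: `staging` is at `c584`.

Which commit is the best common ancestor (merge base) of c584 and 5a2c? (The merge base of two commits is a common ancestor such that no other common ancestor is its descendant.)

5a2c

Ancestors of c584: {03bf, 34b0, 5a2c, 5bc1, 7c60, c1e4, c584, cf5c, e5b7, f539}.
Ancestors of 5a2c: {03bf, 34b0, 5a2c, 5bc1, 7c60, c1e4, cf5c, e5b7, f539}.
Common ancestors: {03bf, 34b0, 5a2c, 5bc1, 7c60, c1e4, cf5c, e5b7, f539}.
Among these, 5a2c is not an ancestor of any other common ancestor — it is the merge base.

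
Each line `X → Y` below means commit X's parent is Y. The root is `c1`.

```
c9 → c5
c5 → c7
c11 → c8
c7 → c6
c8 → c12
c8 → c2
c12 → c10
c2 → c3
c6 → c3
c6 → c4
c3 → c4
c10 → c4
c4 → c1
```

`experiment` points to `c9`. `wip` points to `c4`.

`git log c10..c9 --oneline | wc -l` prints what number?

5

Reachable from c9: {c1, c3, c4, c5, c6, c7, c9}.
Reachable from c10: {c1, c10, c4}.
In c9's history but not c10's: {c3, c5, c6, c7, c9} — 5 commits.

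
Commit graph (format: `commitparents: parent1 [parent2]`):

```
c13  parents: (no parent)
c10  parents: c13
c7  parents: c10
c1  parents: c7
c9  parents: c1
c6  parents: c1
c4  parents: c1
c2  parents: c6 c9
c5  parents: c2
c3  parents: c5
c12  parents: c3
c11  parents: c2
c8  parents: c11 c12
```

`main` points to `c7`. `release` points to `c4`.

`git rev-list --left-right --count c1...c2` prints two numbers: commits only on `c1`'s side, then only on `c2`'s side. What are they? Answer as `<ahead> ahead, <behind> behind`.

0 ahead, 3 behind

Reachable from c1: {c1, c10, c13, c7}.
Reachable from c2: {c1, c10, c13, c2, c6, c7, c9}.
Only in c1's history (ahead): {} — 0.
Only in c2's history (behind): {c2, c6, c9} — 3.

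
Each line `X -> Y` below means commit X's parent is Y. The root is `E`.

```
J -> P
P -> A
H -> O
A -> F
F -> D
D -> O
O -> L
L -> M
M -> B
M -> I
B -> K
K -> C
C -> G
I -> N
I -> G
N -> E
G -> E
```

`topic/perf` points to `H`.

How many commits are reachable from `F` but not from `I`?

Reachable from F: {B, C, D, E, F, G, I, K, L, M, N, O}.
Reachable from I: {E, G, I, N}.
In F's history but not I's: {B, C, D, F, K, L, M, O} — 8 commits.

8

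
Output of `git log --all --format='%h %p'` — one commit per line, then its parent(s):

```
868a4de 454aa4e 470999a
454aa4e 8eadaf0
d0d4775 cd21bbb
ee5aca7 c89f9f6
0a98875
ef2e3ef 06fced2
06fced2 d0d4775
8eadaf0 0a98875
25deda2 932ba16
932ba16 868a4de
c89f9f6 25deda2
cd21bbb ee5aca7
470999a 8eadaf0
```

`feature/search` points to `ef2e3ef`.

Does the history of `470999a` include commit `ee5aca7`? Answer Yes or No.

No

Ancestors of 470999a: {0a98875, 470999a, 8eadaf0}.
ee5aca7 is not in that set, so it is not an ancestor of 470999a.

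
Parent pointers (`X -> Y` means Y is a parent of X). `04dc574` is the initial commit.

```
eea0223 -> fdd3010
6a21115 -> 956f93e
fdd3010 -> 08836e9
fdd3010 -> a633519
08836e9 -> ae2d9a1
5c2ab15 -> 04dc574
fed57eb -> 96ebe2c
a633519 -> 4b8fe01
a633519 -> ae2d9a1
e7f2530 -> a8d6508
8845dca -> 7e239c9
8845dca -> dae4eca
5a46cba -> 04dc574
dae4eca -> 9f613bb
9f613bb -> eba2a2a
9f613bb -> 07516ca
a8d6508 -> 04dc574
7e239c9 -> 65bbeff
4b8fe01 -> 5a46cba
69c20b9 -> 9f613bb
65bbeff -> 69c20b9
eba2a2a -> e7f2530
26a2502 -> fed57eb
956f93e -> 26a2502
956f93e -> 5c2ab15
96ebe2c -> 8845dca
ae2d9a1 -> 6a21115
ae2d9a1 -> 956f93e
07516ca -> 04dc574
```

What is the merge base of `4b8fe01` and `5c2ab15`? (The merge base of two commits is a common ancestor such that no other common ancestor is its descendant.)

04dc574

Ancestors of 4b8fe01: {04dc574, 4b8fe01, 5a46cba}.
Ancestors of 5c2ab15: {04dc574, 5c2ab15}.
Common ancestors: {04dc574}.
The only common ancestor is 04dc574, so it is the merge base.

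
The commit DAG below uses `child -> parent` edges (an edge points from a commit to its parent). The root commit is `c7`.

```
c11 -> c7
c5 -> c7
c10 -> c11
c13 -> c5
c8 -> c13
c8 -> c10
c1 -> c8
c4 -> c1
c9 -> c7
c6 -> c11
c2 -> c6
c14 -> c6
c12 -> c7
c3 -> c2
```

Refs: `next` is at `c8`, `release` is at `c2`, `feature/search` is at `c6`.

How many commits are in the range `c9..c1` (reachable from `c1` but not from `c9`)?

Reachable from c1: {c1, c10, c11, c13, c5, c7, c8}.
Reachable from c9: {c7, c9}.
In c1's history but not c9's: {c1, c10, c11, c13, c5, c8} — 6 commits.

6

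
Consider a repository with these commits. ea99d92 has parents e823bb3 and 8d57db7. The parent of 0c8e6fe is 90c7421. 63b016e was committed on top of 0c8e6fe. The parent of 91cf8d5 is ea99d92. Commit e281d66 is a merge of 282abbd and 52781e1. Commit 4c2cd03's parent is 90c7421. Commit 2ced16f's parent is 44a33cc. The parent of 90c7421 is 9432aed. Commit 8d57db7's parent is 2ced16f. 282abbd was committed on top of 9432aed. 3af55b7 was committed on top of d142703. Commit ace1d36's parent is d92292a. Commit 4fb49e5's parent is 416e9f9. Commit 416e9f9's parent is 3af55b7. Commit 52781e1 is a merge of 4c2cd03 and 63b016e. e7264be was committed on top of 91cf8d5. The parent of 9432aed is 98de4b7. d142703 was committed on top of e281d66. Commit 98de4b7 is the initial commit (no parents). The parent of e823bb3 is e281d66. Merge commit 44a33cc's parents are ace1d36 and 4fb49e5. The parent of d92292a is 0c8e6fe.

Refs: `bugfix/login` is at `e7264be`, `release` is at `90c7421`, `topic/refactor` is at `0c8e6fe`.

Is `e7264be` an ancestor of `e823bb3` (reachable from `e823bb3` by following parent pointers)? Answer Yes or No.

No

Ancestors of e823bb3: {0c8e6fe, 282abbd, 4c2cd03, 52781e1, 63b016e, 90c7421, 9432aed, 98de4b7, e281d66, e823bb3}.
e7264be is not in that set, so it is not an ancestor of e823bb3.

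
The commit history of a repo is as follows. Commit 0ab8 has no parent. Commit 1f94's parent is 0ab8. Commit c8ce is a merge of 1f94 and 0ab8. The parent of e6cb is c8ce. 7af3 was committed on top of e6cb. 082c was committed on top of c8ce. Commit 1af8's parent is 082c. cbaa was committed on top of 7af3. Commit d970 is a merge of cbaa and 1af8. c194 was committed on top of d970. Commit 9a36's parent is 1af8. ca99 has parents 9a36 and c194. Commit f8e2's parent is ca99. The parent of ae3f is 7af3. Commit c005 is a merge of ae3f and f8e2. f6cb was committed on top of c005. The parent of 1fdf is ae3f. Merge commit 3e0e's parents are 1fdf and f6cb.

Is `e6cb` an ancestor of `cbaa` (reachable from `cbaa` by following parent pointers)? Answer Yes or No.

Ancestors of cbaa (commits reachable by following parents): {0ab8, 1f94, 7af3, c8ce, cbaa, e6cb}.
e6cb is in that set, so it is an ancestor of cbaa.

Yes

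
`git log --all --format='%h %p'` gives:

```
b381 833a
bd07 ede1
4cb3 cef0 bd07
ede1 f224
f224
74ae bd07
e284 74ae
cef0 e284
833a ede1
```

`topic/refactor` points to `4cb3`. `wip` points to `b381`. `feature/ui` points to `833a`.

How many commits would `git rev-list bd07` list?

3

Walking parent pointers from bd07: reachable set = {bd07, ede1, f224}.
That is 3 commits.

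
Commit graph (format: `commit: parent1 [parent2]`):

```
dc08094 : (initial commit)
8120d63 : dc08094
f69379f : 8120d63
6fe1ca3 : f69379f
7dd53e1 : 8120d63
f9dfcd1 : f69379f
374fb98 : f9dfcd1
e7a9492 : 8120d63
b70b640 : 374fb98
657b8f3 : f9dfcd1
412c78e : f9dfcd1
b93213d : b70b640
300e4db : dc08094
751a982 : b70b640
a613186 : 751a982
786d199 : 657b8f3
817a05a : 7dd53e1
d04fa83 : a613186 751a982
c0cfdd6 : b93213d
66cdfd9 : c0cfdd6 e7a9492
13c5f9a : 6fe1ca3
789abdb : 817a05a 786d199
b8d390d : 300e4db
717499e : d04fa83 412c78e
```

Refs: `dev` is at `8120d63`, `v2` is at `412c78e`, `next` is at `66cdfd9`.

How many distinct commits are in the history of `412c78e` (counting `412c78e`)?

5

Walking parent pointers from 412c78e: reachable set = {412c78e, 8120d63, dc08094, f69379f, f9dfcd1}.
That is 5 commits.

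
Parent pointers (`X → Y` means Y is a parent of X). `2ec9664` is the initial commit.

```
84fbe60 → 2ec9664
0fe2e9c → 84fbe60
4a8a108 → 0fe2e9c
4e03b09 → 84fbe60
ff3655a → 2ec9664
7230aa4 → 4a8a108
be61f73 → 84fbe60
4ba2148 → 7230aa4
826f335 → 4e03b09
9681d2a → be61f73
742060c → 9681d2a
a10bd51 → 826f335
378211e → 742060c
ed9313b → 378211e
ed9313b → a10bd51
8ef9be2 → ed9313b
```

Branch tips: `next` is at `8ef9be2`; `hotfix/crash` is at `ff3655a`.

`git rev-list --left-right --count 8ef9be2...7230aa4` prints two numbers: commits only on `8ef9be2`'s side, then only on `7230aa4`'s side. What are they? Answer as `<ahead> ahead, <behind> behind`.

9 ahead, 3 behind

Reachable from 8ef9be2: {2ec9664, 378211e, 4e03b09, 742060c, 826f335, 84fbe60, 8ef9be2, 9681d2a, a10bd51, be61f73, ed9313b}.
Reachable from 7230aa4: {0fe2e9c, 2ec9664, 4a8a108, 7230aa4, 84fbe60}.
Only in 8ef9be2's history (ahead): {378211e, 4e03b09, 742060c, 826f335, 8ef9be2, 9681d2a, a10bd51, be61f73, ed9313b} — 9.
Only in 7230aa4's history (behind): {0fe2e9c, 4a8a108, 7230aa4} — 3.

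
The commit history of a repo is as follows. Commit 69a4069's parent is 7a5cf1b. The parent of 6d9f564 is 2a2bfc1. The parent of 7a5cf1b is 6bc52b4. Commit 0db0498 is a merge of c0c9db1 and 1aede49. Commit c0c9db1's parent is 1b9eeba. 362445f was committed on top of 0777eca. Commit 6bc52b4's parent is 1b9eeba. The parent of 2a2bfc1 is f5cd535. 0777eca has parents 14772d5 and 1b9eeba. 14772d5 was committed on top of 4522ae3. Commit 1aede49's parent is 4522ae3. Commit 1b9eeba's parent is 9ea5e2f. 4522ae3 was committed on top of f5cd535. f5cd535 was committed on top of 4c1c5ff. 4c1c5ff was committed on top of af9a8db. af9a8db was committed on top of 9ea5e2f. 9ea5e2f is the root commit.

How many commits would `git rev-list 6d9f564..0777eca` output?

4

Reachable from 0777eca: {0777eca, 14772d5, 1b9eeba, 4522ae3, 4c1c5ff, 9ea5e2f, af9a8db, f5cd535}.
Reachable from 6d9f564: {2a2bfc1, 4c1c5ff, 6d9f564, 9ea5e2f, af9a8db, f5cd535}.
In 0777eca's history but not 6d9f564's: {0777eca, 14772d5, 1b9eeba, 4522ae3} — 4 commits.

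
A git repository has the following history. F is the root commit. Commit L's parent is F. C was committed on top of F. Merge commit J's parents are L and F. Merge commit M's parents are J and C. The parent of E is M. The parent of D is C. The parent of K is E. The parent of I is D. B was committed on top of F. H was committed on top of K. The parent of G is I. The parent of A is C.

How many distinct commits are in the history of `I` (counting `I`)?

Walking parent pointers from I: reachable set = {C, D, F, I}.
That is 4 commits.

4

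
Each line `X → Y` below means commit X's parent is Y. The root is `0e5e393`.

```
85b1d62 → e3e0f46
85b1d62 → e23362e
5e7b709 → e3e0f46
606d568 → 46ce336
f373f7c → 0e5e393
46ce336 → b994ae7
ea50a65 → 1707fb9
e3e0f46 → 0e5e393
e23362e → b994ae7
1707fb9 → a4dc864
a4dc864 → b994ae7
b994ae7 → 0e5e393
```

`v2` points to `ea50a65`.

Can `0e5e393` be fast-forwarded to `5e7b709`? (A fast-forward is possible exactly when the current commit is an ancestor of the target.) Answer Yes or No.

A fast-forward from 0e5e393 to 5e7b709 is possible iff 0e5e393 is an ancestor of 5e7b709.
Ancestors of 5e7b709: {0e5e393, 5e7b709, e3e0f46}.
0e5e393 is among them, so fast-forward is possible.

Yes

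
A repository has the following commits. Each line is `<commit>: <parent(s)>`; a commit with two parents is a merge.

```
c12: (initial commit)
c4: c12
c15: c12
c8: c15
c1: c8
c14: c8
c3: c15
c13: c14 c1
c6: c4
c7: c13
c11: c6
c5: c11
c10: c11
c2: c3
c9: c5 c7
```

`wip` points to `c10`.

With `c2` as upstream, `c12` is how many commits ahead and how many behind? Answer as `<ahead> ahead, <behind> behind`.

Reachable from c12: {c12}.
Reachable from c2: {c12, c15, c2, c3}.
Only in c12's history (ahead): {} — 0.
Only in c2's history (behind): {c15, c2, c3} — 3.

0 ahead, 3 behind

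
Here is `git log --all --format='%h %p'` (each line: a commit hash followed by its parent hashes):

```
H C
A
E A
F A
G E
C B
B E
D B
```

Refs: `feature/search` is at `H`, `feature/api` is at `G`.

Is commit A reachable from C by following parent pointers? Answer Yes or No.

Yes

Ancestors of C (commits reachable by following parents): {A, B, C, E}.
A is in that set, so it is an ancestor of C.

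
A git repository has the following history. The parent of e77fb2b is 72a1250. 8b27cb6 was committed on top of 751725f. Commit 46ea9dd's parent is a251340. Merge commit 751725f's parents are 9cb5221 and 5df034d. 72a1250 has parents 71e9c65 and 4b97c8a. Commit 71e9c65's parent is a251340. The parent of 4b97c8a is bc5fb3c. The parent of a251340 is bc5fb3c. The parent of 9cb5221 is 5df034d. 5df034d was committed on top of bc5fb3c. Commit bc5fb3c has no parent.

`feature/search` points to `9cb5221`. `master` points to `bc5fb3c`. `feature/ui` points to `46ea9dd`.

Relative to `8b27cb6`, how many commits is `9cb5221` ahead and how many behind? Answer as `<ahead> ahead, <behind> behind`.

0 ahead, 2 behind

Reachable from 9cb5221: {5df034d, 9cb5221, bc5fb3c}.
Reachable from 8b27cb6: {5df034d, 751725f, 8b27cb6, 9cb5221, bc5fb3c}.
Only in 9cb5221's history (ahead): {} — 0.
Only in 8b27cb6's history (behind): {751725f, 8b27cb6} — 2.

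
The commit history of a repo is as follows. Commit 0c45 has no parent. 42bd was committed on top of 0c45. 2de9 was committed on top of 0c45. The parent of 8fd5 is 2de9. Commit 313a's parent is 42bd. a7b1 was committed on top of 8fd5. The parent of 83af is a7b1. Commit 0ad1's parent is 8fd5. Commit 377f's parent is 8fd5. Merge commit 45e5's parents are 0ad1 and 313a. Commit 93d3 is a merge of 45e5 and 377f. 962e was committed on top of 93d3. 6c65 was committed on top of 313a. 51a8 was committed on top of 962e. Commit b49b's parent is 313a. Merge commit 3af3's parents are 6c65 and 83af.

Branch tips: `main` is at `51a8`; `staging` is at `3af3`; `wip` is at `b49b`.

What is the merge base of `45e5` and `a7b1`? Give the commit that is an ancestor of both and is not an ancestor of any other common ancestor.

8fd5

Ancestors of 45e5: {0ad1, 0c45, 2de9, 313a, 42bd, 45e5, 8fd5}.
Ancestors of a7b1: {0c45, 2de9, 8fd5, a7b1}.
Common ancestors: {0c45, 2de9, 8fd5}.
Among these, 8fd5 is not an ancestor of any other common ancestor — it is the merge base.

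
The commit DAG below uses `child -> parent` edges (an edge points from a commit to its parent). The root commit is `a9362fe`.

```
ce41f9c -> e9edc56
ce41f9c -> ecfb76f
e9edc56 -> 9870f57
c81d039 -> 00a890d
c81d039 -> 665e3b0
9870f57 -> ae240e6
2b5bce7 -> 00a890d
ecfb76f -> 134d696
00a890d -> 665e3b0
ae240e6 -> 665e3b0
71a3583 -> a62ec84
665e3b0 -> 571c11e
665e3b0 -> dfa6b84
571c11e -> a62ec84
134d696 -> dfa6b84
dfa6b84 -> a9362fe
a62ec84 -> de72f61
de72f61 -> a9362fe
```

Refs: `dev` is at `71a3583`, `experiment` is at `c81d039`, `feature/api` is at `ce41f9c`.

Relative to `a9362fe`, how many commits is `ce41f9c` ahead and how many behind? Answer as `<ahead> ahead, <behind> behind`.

Reachable from ce41f9c: {134d696, 571c11e, 665e3b0, 9870f57, a62ec84, a9362fe, ae240e6, ce41f9c, de72f61, dfa6b84, e9edc56, ecfb76f}.
Reachable from a9362fe: {a9362fe}.
Only in ce41f9c's history (ahead): {134d696, 571c11e, 665e3b0, 9870f57, a62ec84, ae240e6, ce41f9c, de72f61, dfa6b84, e9edc56, ecfb76f} — 11.
Only in a9362fe's history (behind): {} — 0.

11 ahead, 0 behind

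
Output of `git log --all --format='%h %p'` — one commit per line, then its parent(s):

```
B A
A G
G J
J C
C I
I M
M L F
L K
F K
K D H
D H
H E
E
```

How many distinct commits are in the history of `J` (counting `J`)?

10

Walking parent pointers from J: reachable set = {C, D, E, F, H, I, J, K, L, M}.
That is 10 commits.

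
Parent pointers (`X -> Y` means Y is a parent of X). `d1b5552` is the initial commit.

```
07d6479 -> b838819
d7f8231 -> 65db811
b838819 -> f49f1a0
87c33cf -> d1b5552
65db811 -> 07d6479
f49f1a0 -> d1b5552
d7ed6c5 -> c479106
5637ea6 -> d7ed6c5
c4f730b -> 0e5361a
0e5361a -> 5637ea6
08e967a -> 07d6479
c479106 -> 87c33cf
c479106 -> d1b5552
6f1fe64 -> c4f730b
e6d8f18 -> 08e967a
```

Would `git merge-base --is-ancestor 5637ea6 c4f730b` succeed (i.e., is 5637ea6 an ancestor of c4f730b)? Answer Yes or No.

Ancestors of c4f730b (commits reachable by following parents): {0e5361a, 5637ea6, 87c33cf, c479106, c4f730b, d1b5552, d7ed6c5}.
5637ea6 is in that set, so it is an ancestor of c4f730b.

Yes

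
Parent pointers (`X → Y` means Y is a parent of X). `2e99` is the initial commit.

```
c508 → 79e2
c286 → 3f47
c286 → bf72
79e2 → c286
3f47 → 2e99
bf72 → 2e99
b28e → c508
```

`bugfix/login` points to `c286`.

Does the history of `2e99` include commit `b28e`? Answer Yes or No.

No

Ancestors of 2e99: {2e99}.
b28e is not in that set, so it is not an ancestor of 2e99.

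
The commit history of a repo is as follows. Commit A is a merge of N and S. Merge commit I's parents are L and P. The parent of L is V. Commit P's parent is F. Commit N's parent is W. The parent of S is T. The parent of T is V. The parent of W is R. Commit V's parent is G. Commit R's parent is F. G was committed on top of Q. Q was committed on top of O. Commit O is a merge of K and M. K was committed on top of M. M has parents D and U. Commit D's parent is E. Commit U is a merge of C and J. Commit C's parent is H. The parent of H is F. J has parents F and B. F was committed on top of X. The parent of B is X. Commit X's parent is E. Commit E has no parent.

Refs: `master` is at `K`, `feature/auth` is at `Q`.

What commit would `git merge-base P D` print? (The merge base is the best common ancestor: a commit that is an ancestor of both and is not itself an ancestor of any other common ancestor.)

Ancestors of P: {E, F, P, X}.
Ancestors of D: {D, E}.
Common ancestors: {E}.
The only common ancestor is E, so it is the merge base.

E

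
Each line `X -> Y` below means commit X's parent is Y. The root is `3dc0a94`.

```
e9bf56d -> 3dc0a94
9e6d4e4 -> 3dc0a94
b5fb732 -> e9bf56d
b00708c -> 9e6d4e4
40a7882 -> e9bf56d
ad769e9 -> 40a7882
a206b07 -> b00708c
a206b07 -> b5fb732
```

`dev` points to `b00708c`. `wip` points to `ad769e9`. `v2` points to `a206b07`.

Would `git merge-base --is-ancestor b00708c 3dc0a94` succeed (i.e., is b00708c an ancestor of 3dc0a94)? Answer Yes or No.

No

Ancestors of 3dc0a94: {3dc0a94}.
b00708c is not in that set, so it is not an ancestor of 3dc0a94.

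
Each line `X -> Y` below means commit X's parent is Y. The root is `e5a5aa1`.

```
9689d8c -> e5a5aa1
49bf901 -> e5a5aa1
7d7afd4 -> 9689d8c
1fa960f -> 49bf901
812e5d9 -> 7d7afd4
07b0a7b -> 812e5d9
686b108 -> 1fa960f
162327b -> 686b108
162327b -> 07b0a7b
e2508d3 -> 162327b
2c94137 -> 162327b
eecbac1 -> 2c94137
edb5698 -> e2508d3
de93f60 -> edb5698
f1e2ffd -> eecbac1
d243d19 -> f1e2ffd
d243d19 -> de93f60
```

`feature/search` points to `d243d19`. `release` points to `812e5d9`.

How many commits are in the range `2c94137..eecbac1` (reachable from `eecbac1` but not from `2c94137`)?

Reachable from eecbac1: {07b0a7b, 162327b, 1fa960f, 2c94137, 49bf901, 686b108, 7d7afd4, 812e5d9, 9689d8c, e5a5aa1, eecbac1}.
Reachable from 2c94137: {07b0a7b, 162327b, 1fa960f, 2c94137, 49bf901, 686b108, 7d7afd4, 812e5d9, 9689d8c, e5a5aa1}.
In eecbac1's history but not 2c94137's: {eecbac1} — 1 commit.

1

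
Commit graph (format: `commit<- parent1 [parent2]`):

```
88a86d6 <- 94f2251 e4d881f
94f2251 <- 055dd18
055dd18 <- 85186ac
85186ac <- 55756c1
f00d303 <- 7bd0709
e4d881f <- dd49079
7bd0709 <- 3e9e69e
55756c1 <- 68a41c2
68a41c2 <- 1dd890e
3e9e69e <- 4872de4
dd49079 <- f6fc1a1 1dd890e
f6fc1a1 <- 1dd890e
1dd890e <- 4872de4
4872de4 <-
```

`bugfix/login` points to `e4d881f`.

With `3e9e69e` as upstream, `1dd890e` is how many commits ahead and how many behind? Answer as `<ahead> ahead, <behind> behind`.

Reachable from 1dd890e: {1dd890e, 4872de4}.
Reachable from 3e9e69e: {3e9e69e, 4872de4}.
Only in 1dd890e's history (ahead): {1dd890e} — 1.
Only in 3e9e69e's history (behind): {3e9e69e} — 1.

1 ahead, 1 behind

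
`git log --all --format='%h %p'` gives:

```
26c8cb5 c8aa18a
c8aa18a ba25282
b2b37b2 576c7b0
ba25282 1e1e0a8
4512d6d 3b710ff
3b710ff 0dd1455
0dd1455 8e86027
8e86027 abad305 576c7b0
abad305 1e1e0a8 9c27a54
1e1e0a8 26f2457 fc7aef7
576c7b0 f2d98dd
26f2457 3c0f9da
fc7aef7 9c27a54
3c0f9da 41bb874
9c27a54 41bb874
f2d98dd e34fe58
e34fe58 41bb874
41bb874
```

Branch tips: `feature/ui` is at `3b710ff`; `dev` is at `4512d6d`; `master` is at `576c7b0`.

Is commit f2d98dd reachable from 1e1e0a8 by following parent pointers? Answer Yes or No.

Ancestors of 1e1e0a8: {1e1e0a8, 26f2457, 3c0f9da, 41bb874, 9c27a54, fc7aef7}.
f2d98dd is not in that set, so it is not an ancestor of 1e1e0a8.

No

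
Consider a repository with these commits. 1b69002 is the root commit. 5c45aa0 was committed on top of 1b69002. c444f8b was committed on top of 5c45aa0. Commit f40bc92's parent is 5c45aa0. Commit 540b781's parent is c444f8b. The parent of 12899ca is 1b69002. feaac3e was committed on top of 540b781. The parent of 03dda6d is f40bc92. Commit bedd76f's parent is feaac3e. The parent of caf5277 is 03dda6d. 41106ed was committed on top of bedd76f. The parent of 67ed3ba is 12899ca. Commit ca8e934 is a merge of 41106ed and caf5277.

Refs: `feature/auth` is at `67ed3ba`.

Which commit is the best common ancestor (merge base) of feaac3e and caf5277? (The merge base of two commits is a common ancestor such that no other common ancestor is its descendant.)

Ancestors of feaac3e: {1b69002, 540b781, 5c45aa0, c444f8b, feaac3e}.
Ancestors of caf5277: {03dda6d, 1b69002, 5c45aa0, caf5277, f40bc92}.
Common ancestors: {1b69002, 5c45aa0}.
Among these, 5c45aa0 is not an ancestor of any other common ancestor — it is the merge base.

5c45aa0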